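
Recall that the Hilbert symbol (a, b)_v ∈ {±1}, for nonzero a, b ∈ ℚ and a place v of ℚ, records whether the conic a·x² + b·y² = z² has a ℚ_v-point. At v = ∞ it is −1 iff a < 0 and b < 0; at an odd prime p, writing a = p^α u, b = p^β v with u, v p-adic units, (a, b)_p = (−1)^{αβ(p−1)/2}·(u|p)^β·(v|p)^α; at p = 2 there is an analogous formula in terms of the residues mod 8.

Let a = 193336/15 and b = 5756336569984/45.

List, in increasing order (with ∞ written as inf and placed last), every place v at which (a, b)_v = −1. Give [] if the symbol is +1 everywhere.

Mod squares: a ≡ 4290, b ≡ 770. Check v ∈ {∞, 2, 3, 5, 7, 11, 13}.
v=5: a=5^-1·(≡2), b=5^-1·(≡1) mod 5; (2|5)=-1, (1|5)=+1; (−1)^{-1·-1·2}·(-1)^-1·(+1)^-1 = -1.
v=∞: 4290 > 0 and 770 > 0  ⇒  (a,b)_∞ = +1.
v=7: a=7^0·(≡3), b=7^1·(≡3) mod 7; (3|7)=-1, (3|7)=-1; (−1)^{0·1·3}·(-1)^1·(-1)^0 = -1.
v=13: a=13^3·(≡5), b=13^6·(≡10) mod 13; (5|13)=-1, (10|13)=+1; (−1)^{3·6·6}·(-1)^6·(+1)^3 = +1.
v=11: a=11^1·(≡5), b=11^3·(≡1) mod 11; (5|11)=+1, (1|11)=+1; (−1)^{1·3·5}·(+1)^3·(+1)^1 = -1.
v=3: a=3^-1·(≡2), b=3^-2·(≡2) mod 3; (2|3)=-1, (2|3)=-1; (−1)^{-1·-2·1}·(-1)^-2·(-1)^-1 = -1.
v=2: v_2(a)=3, v_2(b)=7; units ≡ 1, 1 (mod 8); ε·ε+αω+βω = 0·0+3·0+7·0 ≡ 0  ⇒  (a,b)_2 = +1.
|Ram(4290, 770)| = 4, even; anisotropic at {3, 5, 7, 11}.

[3, 5, 7, 11]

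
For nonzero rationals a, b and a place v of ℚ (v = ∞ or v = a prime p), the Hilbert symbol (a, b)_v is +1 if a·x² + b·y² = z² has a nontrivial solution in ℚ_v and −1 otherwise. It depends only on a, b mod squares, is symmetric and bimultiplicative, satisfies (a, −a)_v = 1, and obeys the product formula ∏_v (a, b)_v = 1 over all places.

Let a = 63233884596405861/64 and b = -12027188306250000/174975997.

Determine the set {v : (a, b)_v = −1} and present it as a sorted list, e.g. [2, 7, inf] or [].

Mod squares: a ≡ 29, b ≡ -3757117. Check v ∈ {∞, 2, 3, 5, 7, 13, 19, 29, 31, 37, 41, 53}.
v=29: a=29^3·(≡16), b=29^2·(≡5) mod 29; (16|29)=+1, (5|29)=+1; (−1)^{3·2·14}·(+1)^2·(+1)^3 = +1.
v=13: a=13^2·(≡4), b=13^1·(≡7) mod 13; (4|13)=+1, (7|13)=-1; (−1)^{2·1·6}·(+1)^1·(-1)^2 = +1.
v=7: a=7^0·(≡2), b=7^-1·(≡1) mod 7; (2|7)=+1, (1|7)=+1; (−1)^{0·-1·3}·(+1)^-1·(+1)^0 = +1.
v=19: a=19^2·(≡8), b=19^-1·(≡16) mod 19; (8|19)=-1, (16|19)=+1; (−1)^{2·-1·9}·(-1)^-1·(+1)^2 = -1.
v=3: a=3^2·(≡2), b=3^4·(≡2) mod 3; (2|3)=-1, (2|3)=-1; (−1)^{2·4·1}·(-1)^4·(-1)^2 = +1.
v=5: a=5^0·(≡4), b=5^8·(≡3) mod 5; (4|5)=+1, (3|5)=-1; (−1)^{0·8·2}·(+1)^8·(-1)^0 = +1.
v=53: a=53^2·(≡7), b=53^1·(≡25) mod 53; (7|53)=+1, (25|53)=+1; (−1)^{2·1·26}·(+1)^1·(+1)^2 = +1.
v=37: a=37^0·(≡14), b=37^-2·(≡7) mod 37; (14|37)=-1, (7|37)=+1; (−1)^{0·-2·18}·(-1)^-2·(+1)^0 = +1.
v=∞: 29 > 0 and -3757117 < 0  ⇒  (a,b)_∞ = +1.
v=41: a=41^2·(≡22), b=41^1·(≡16) mod 41; (22|41)=-1, (16|41)=+1; (−1)^{2·1·20}·(-1)^1·(+1)^2 = -1.
v=31: a=31^0·(≡17), b=31^-2·(≡24) mod 31; (17|31)=-1, (24|31)=-1; (−1)^{0·-2·15}·(-1)^-2·(-1)^0 = +1.
v=2: v_2(a)=-6, v_2(b)=4; units ≡ 5, 3 (mod 8); ε·ε+αω+βω = 0·1+-6·1+4·1 ≡ 0  ⇒  (a,b)_2 = +1.
Ram(29, -3757117) = {19, 41}; no ℚ_19-point on the conic.

[19, 41]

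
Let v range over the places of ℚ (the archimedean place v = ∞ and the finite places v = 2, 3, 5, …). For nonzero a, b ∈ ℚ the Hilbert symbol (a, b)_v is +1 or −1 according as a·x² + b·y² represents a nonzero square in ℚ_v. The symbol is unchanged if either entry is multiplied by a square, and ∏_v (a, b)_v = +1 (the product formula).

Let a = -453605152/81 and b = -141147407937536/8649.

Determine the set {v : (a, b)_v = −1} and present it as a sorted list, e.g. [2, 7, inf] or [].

[7, 11, 13, inf]

Mod squares: a ≡ -2002, b ≡ -119. Check v ∈ {∞, 2, 3, 7, 11, 13, 17, 31}.
v=7: a=7^3·(≡1), b=7^3·(≡4) mod 7; (1|7)=+1, (4|7)=+1; (−1)^{3·3·3}·(+1)^3·(+1)^3 = -1.
v=13: a=13^1·(≡8), b=13^2·(≡5) mod 13; (8|13)=-1, (5|13)=-1; (−1)^{1·2·6}·(-1)^2·(-1)^1 = -1.
v=11: a=11^1·(≡3), b=11^2·(≡6) mod 11; (3|11)=+1, (6|11)=-1; (−1)^{1·2·5}·(+1)^2·(-1)^1 = -1.
v=3: a=3^-4·(≡2), b=3^-2·(≡1) mod 3; (2|3)=-1, (1|3)=+1; (−1)^{-4·-2·1}·(-1)^-2·(+1)^-4 = +1.
v=31: a=31^0·(≡11), b=31^-2·(≡2) mod 31; (11|31)=-1, (2|31)=+1; (−1)^{0·-2·15}·(-1)^-2·(+1)^0 = +1.
v=17: a=17^2·(≡15), b=17^3·(≡10) mod 17; (15|17)=+1, (10|17)=-1; (−1)^{2·3·8}·(+1)^3·(-1)^2 = +1.
v=∞: -2002 < 0 and -119 < 0  ⇒  (a,b)_∞ = -1.
v=2: v_2(a)=5, v_2(b)=12; units ≡ 7, 1 (mod 8); ε·ε+αω+βω = 1·0+5·0+12·0 ≡ 0  ⇒  (a,b)_2 = +1.
(-2002, -119 / ℚ) ramifies at {7, 11, 13, ∞}: a division algebra.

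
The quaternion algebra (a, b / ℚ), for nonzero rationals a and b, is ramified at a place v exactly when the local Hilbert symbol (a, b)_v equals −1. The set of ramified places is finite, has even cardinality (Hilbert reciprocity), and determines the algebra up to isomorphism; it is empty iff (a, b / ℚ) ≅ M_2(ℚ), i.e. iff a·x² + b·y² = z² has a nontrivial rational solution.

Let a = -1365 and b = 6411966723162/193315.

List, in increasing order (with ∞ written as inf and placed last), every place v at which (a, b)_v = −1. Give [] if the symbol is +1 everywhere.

[3, 5, 11, 13, 19, 23]

(a, b) ≡ (-1365, 1009470) mod (ℚ^×)²; places V = {2, 3, 5, 7, 11, 13, 19, 23, 41, ∞}.
(a,b)_13: α=1, u≡12; β=2, v≡11 (mod 13); (12|13)=+1, (11|13)=-1; sign (−1)^0·+1^2·-1^1 = -1.
(a,b)_3: α=1, u≡1; β=7, v≡1 (mod 3); (1|3)=+1, (1|3)=+1; sign (−1)^1·+1^7·+1^1 = -1.
(a,b)_11: α=0, u≡10; β=3, v≡8 (mod 11); (10|11)=-1, (8|11)=-1; sign (−1)^0·-1^3·-1^0 = -1.
(a,b)_19: α=0, u≡3; β=1, v≡16 (mod 19); (3|19)=-1, (16|19)=+1; sign (−1)^0·-1^1·+1^0 = -1.
(a,b)_5: α=1, u≡2; β=-1, v≡4 (mod 5); (2|5)=-1, (4|5)=+1; sign (−1)^0·-1^-1·+1^1 = -1.
(a,b)_2: α=0, β=1; u≡3, v≡7 (mod 8); ε(u)ε(v)=1·1, αω(v)=0·0, βω(u)=1·1; sum ≡ 0  ⇒  +1.
(a,b)_41: α=0, u≡29; β=-2, v≡9 (mod 41); (29|41)=-1, (9|41)=+1; sign (−1)^0·-1^-2·+1^0 = +1.
(a,b)_7: α=1, u≡1; β=3, v≡3 (mod 7); (1|7)=+1, (3|7)=-1; sign (−1)^1·+1^3·-1^1 = +1.
(a,b)_∞: sgn(-1365)=−, sgn(1009470)=+, so +1.
(a,b)_23: α=0, u≡15; β=-1, v≡6 (mod 23); (15|23)=-1, (6|23)=+1; sign (−1)^0·-1^-1·+1^0 = -1.
|Ram(-1365, 1009470)| = 6, even; anisotropic at {3, 5, 11, 13, 19, 23}.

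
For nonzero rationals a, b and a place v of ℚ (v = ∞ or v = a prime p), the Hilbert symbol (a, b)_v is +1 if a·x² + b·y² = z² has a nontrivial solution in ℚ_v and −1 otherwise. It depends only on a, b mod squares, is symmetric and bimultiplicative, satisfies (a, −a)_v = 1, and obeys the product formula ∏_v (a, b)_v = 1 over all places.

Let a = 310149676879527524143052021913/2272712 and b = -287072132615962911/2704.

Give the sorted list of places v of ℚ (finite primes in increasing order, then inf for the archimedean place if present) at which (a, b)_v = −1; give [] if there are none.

[7, 19, 23, 29]

(a, b) ≡ (25346, -88711) mod (ℚ^×)²; places V = {2, 3, 7, 13, 19, 23, 29, 31, 41, ∞}.
(a,b)_13: α=-2, u≡10; β=-2, v≡10 (mod 13); (10|13)=+1, (10|13)=+1; sign (−1)^0·+1^-2·+1^-2 = +1.
(a,b)_∞: sgn(25346)=+, sgn(-88711)=−, so +1.
(a,b)_2: α=-3, β=-4; u≡1, v≡1 (mod 8); ε(u)ε(v)=0·0, αω(v)=-3·0, βω(u)=-4·0; sum ≡ 0  ⇒  +1.
(a,b)_23: α=5, u≡11; β=3, v≡22 (mod 23); (11|23)=-1, (22|23)=-1; sign (−1)^1·-1^3·-1^5 = -1.
(a,b)_41: α=-2, u≡18; β=0, v≡28 (mod 41); (18|41)=+1, (28|41)=-1; sign (−1)^0·+1^0·-1^-2 = +1.
(a,b)_3: α=2, u≡2; β=2, v≡2 (mod 3); (2|3)=-1, (2|3)=-1; sign (−1)^0·-1^2·-1^2 = +1.
(a,b)_31: α=4, u≡18; β=2, v≡23 (mod 31); (18|31)=+1, (23|31)=-1; sign (−1)^0·+1^2·-1^4 = +1.
(a,b)_29: α=7, u≡1; β=5, v≡18 (mod 29); (1|29)=+1, (18|29)=-1; sign (−1)^0·+1^5·-1^7 = -1.
(a,b)_7: α=2, u≡3; β=1, v≡4 (mod 7); (3|7)=-1, (4|7)=+1; sign (−1)^0·-1^1·+1^2 = -1.
(a,b)_19: α=3, u≡9; β=1, v≡16 (mod 19); (9|19)=+1, (16|19)=+1; sign (−1)^1·+1^1·+1^3 = -1.
|Ram(25346, -88711)| = 4, even; anisotropic at {7, 19, 23, 29}.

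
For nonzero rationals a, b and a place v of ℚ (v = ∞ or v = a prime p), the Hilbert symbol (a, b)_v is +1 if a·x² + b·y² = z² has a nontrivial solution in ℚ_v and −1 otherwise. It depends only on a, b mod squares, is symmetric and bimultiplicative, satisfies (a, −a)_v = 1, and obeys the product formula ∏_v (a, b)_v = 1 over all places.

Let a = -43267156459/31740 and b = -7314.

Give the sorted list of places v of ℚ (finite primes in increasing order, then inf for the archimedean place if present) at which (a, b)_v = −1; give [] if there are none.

[3, 23, 53, inf]

(a, b) ≡ (-1069485, -7314) mod (ℚ^×)²; places V = {2, 3, 5, 19, 23, 37, 41, 47, 53, ∞}.
(a,b)_2: α=-2, β=1; u≡3, v≡7 (mod 8); ε(u)ε(v)=1·1, αω(v)=-2·0, βω(u)=1·1; sum ≡ 0  ⇒  +1.
(a,b)_41: α=3, u≡9; β=0, v≡25 (mod 41); (9|41)=+1, (25|41)=+1; sign (−1)^0·+1^0·+1^3 = +1.
(a,b)_3: α=-1, u≡1; β=1, v≡1 (mod 3); (1|3)=+1, (1|3)=+1; sign (−1)^1·+1^1·+1^-1 = -1.
(a,b)_53: α=0, u≡35; β=1, v≡21 (mod 53); (35|53)=-1, (21|53)=-1; sign (−1)^0·-1^1·-1^0 = -1.
(a,b)_19: α=2, u≡11; β=0, v≡1 (mod 19); (11|19)=+1, (1|19)=+1; sign (−1)^0·+1^0·+1^2 = +1.
(a,b)_47: α=1, u≡45; β=0, v≡18 (mod 47); (45|47)=-1, (18|47)=+1; sign (−1)^0·-1^0·+1^1 = +1.
(a,b)_∞: sgn(-1069485)=−, sgn(-7314)=−, so -1.
(a,b)_5: α=-1, u≡2; β=0, v≡1 (mod 5); (2|5)=-1, (1|5)=+1; sign (−1)^0·-1^0·+1^-1 = +1.
(a,b)_23: α=-2, u≡22; β=1, v≡4 (mod 23); (22|23)=-1, (4|23)=+1; sign (−1)^0·-1^1·+1^-2 = -1.
(a,b)_37: α=1, u≡2; β=0, v≡12 (mod 37); (2|37)=-1, (12|37)=+1; sign (−1)^0·-1^0·+1^1 = +1.
Ram(-1069485, -7314) = {3, 23, 53, ∞}; no ℚ_3-point on the conic.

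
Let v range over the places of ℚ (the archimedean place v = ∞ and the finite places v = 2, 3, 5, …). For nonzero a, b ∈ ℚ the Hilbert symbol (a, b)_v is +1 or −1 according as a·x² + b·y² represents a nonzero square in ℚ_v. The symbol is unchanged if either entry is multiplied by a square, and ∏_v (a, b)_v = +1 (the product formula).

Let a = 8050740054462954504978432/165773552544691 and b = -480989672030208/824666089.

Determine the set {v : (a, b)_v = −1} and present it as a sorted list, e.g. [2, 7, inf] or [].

Mod squares: a ≡ 3003, b ≡ -3. Check v ∈ {∞, 2, 3, 7, 11, 13, 17, 23, 47, 53}.
v=47: a=47^-6·(≡9), b=47^-4·(≡38) mod 47; (9|47)=+1, (38|47)=-1; (−1)^{-6·-4·23}·(+1)^-4·(-1)^-6 = +1.
v=∞: 3003 > 0 and -3 < 0  ⇒  (a,b)_∞ = +1.
v=2: v_2(a)=24, v_2(b)=14; units ≡ 3, 5 (mod 8); ε·ε+αω+βω = 1·0+24·1+14·1 ≡ 0  ⇒  (a,b)_2 = +1.
v=17: a=17^2·(≡12), b=17^2·(≡6) mod 17; (12|17)=-1, (6|17)=-1; (−1)^{2·2·8}·(-1)^2·(-1)^2 = +1.
v=11: a=11^3·(≡5), b=11^2·(≡2) mod 11; (5|11)=+1, (2|11)=-1; (−1)^{3·2·5}·(+1)^2·(-1)^3 = -1.
v=53: a=53^2·(≡14), b=53^0·(≡48) mod 53; (14|53)=-1, (48|53)=-1; (−1)^{2·0·26}·(-1)^0·(-1)^2 = +1.
v=7: a=7^-1·(≡2), b=7^0·(≡1) mod 7; (2|7)=+1, (1|7)=+1; (−1)^{-1·0·3}·(+1)^0·(+1)^-1 = +1.
v=3: a=3^1·(≡2), b=3^1·(≡2) mod 3; (2|3)=-1, (2|3)=-1; (−1)^{1·1·1}·(-1)^1·(-1)^1 = -1.
v=23: a=23^6·(≡3), b=23^4·(≡19) mod 23; (3|23)=+1, (19|23)=-1; (−1)^{6·4·11}·(+1)^4·(-1)^6 = +1.
v=13: a=13^-3·(≡1), b=13^-2·(≡10) mod 13; (1|13)=+1, (10|13)=+1; (−1)^{-3·-2·6}·(+1)^-2·(+1)^-3 = +1.
(3003, -3 / ℚ) ramifies at {3, 11}: a division algebra.

[3, 11]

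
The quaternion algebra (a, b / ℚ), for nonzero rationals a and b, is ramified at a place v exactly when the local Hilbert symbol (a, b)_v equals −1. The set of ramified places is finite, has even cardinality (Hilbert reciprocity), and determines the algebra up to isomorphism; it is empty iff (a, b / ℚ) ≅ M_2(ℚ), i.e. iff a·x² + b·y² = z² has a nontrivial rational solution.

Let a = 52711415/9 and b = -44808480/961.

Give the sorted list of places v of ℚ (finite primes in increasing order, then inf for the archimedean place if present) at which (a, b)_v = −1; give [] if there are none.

[2, 5, 19, 37]

(a, b) ≡ (146015, -370) mod (ℚ^×)²; places V = {2, 3, 5, 19, 29, 31, 37, 53, ∞}.
(a,b)_19: α=3, u≡1; β=0, v≡12 (mod 19); (1|19)=+1, (12|19)=-1; sign (−1)^0·+1^0·-1^3 = -1.
(a,b)_29: α=1, u≡26; β=2, v≡20 (mod 29); (26|29)=-1, (20|29)=+1; sign (−1)^0·-1^2·+1^1 = +1.
(a,b)_∞: sgn(146015)=+, sgn(-370)=−, so +1.
(a,b)_37: α=0, u≡24; β=1, v≡30 (mod 37); (24|37)=-1, (30|37)=+1; sign (−1)^0·-1^1·+1^0 = -1.
(a,b)_2: α=0, β=5; u≡7, v≡7 (mod 8); ε(u)ε(v)=1·1, αω(v)=0·0, βω(u)=5·0; sum ≡ 1  ⇒  -1.
(a,b)_5: α=1, u≡2; β=1, v≡4 (mod 5); (2|5)=-1, (4|5)=+1; sign (−1)^0·-1^1·+1^1 = -1.
(a,b)_3: α=-2, u≡2; β=2, v≡2 (mod 3); (2|3)=-1, (2|3)=-1; sign (−1)^0·-1^2·-1^-2 = +1.
(a,b)_53: α=1, u≡7; β=0, v≡15 (mod 53); (7|53)=+1, (15|53)=+1; sign (−1)^0·+1^0·+1^1 = +1.
(a,b)_31: α=0, u≡18; β=-2, v≡5 (mod 31); (18|31)=+1, (5|31)=+1; sign (−1)^0·+1^-2·+1^0 = +1.
|Ram(146015, -370)| = 4, even; anisotropic at {2, 5, 19, 37}.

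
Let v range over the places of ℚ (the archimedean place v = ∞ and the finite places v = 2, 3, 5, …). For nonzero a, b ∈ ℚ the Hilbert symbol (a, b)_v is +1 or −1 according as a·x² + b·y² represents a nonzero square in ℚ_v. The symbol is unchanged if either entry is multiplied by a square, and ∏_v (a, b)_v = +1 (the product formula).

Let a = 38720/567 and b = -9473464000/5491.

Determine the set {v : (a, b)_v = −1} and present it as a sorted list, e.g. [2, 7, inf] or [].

[2, 11]

Mod squares: a ≡ 35, b ≡ -13585. Check v ∈ {∞, 2, 3, 5, 7, 11, 13, 17, 19}.
v=∞: 35 > 0 and -13585 < 0  ⇒  (a,b)_∞ = +1.
v=13: a=13^0·(≡4), b=13^3·(≡7) mod 13; (4|13)=+1, (7|13)=-1; (−1)^{0·3·6}·(+1)^3·(-1)^0 = +1.
v=19: a=19^0·(≡7), b=19^-1·(≡17) mod 19; (7|19)=+1, (17|19)=+1; (−1)^{0·-1·9}·(+1)^-1·(+1)^0 = +1.
v=5: a=5^1·(≡2), b=5^3·(≡3) mod 5; (2|5)=-1, (3|5)=-1; (−1)^{1·3·2}·(-1)^3·(-1)^1 = +1.
v=7: a=7^-1·(≡6), b=7^2·(≡1) mod 7; (6|7)=-1, (1|7)=+1; (−1)^{-1·2·3}·(-1)^2·(+1)^-1 = +1.
v=3: a=3^-4·(≡2), b=3^0·(≡2) mod 3; (2|3)=-1, (2|3)=-1; (−1)^{-4·0·1}·(-1)^0·(-1)^-4 = +1.
v=11: a=11^2·(≡2), b=11^1·(≡6) mod 11; (2|11)=-1, (6|11)=-1; (−1)^{2·1·5}·(-1)^1·(-1)^2 = -1.
v=17: a=17^0·(≡16), b=17^-2·(≡15) mod 17; (16|17)=+1, (15|17)=+1; (−1)^{0·-2·8}·(+1)^-2·(+1)^0 = +1.
v=2: v_2(a)=6, v_2(b)=6; units ≡ 3, 7 (mod 8); ε·ε+αω+βω = 1·1+6·0+6·1 ≡ 1  ⇒  (a,b)_2 = -1.
(35, -13585 / ℚ) ramifies at {2, 11}: a division algebra.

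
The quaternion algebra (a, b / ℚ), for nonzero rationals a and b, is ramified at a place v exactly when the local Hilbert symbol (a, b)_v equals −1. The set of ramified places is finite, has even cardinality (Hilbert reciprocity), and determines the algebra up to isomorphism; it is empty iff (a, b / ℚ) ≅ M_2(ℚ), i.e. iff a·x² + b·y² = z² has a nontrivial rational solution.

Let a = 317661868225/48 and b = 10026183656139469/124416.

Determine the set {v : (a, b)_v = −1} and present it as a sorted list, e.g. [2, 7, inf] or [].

[7, 29]

Mod squares: a ≡ 3, b ≡ 28014. Check v ∈ {∞, 2, 3, 5, 7, 13, 23, 29}.
v=23: a=23^2·(≡4), b=23^3·(≡19) mod 23; (4|23)=+1, (19|23)=-1; (−1)^{2·3·11}·(+1)^3·(-1)^2 = +1.
v=7: a=7^0·(≡5), b=7^1·(≡3) mod 7; (5|7)=-1, (3|7)=-1; (−1)^{0·1·3}·(-1)^1·(-1)^0 = -1.
v=13: a=13^4·(≡4), b=13^6·(≡1) mod 13; (4|13)=+1, (1|13)=+1; (−1)^{4·6·6}·(+1)^6·(+1)^4 = +1.
v=∞: 3 > 0 and 28014 > 0  ⇒  (a,b)_∞ = +1.
v=2: v_2(a)=-4, v_2(b)=-9; units ≡ 3, 7 (mod 8); ε·ε+αω+βω = 1·1+-4·0+-9·1 ≡ 0  ⇒  (a,b)_2 = +1.
v=3: a=3^-1·(≡1), b=3^-5·(≡2) mod 3; (1|3)=+1, (2|3)=-1; (−1)^{-1·-5·1}·(+1)^-5·(-1)^-1 = +1.
v=29: a=29^2·(≡12), b=29^3·(≡6) mod 29; (12|29)=-1, (6|29)=+1; (−1)^{2·3·14}·(-1)^3·(+1)^2 = -1.
v=5: a=5^2·(≡3), b=5^0·(≡4) mod 5; (3|5)=-1, (4|5)=+1; (−1)^{2·0·2}·(-1)^0·(+1)^2 = +1.
(3, 28014 / ℚ) ramifies at {7, 29}: a division algebra.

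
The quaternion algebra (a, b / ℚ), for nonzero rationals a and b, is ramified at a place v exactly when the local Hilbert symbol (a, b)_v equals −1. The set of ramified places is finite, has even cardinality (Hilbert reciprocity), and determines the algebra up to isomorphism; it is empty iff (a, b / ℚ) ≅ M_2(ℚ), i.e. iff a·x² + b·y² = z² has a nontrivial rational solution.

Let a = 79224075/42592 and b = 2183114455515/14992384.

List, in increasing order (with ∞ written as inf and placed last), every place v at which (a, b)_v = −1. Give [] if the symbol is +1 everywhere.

Mod squares: a ≡ 10626, b ≡ 115. Check v ∈ {∞, 2, 3, 5, 7, 11, 23}.
v=5: a=5^2·(≡4), b=5^1·(≡2) mod 5; (4|5)=+1, (2|5)=-1; (−1)^{2·1·2}·(+1)^1·(-1)^2 = +1.
v=23: a=23^1·(≡6), b=23^1·(≡17) mod 23; (6|23)=+1, (17|23)=-1; (−1)^{1·1·11}·(+1)^1·(-1)^1 = +1.
v=7: a=7^1·(≡5), b=7^2·(≡3) mod 7; (5|7)=-1, (3|7)=-1; (−1)^{1·2·3}·(-1)^2·(-1)^1 = -1.
v=11: a=11^-3·(≡4), b=11^-4·(≡4) mod 11; (4|11)=+1, (4|11)=+1; (−1)^{-3·-4·5}·(+1)^-4·(+1)^-3 = +1.
v=2: v_2(a)=-5, v_2(b)=-10; units ≡ 1, 3 (mod 8); ε·ε+αω+βω = 0·1+-5·1+-10·0 ≡ 1  ⇒  (a,b)_2 = -1.
v=3: a=3^9·(≡2), b=3^18·(≡1) mod 3; (2|3)=-1, (1|3)=+1; (−1)^{9·18·1}·(-1)^18·(+1)^9 = +1.
v=∞: 10626 > 0 and 115 > 0  ⇒  (a,b)_∞ = +1.
Ram(10626, 115) = {2, 7}; no ℚ_2-point on the conic.

[2, 7]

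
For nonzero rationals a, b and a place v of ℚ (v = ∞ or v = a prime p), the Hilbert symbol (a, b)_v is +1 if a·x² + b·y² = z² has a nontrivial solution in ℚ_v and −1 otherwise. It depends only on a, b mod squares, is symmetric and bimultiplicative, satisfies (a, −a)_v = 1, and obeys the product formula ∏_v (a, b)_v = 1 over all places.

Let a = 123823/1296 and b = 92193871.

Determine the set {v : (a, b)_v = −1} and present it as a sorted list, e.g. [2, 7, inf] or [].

[2, 7, 11, 41]

(a, b) ≡ (7, 92193871) mod (ℚ^×)²; places V = {2, 3, 7, 11, 19, 29, 41, 53, ∞}.
(a,b)_7: α=3, u≡4; β=1, v≡4 (mod 7); (4|7)=+1, (4|7)=+1; sign (−1)^1·+1^1·+1^3 = -1.
(a,b)_3: α=-4, u≡1; β=0, v≡1 (mod 3); (1|3)=+1, (1|3)=+1; sign (−1)^0·+1^0·+1^-4 = +1.
(a,b)_2: α=-4, β=0; u≡7, v≡7 (mod 8); ε(u)ε(v)=1·1, αω(v)=-4·0, βω(u)=0·0; sum ≡ 1  ⇒  -1.
(a,b)_11: α=0, u≡2; β=1, v≡9 (mod 11); (2|11)=-1, (9|11)=+1; sign (−1)^0·-1^1·+1^0 = -1.
(a,b)_29: α=0, u≡4; β=1, v≡3 (mod 29); (4|29)=+1, (3|29)=-1; sign (−1)^0·+1^1·-1^0 = +1.
(a,b)_∞: sgn(7)=+, sgn(92193871)=+, so +1.
(a,b)_41: α=0, u≡28; β=1, v≡27 (mod 41); (28|41)=-1, (27|41)=-1; sign (−1)^0·-1^1·-1^0 = -1.
(a,b)_19: α=2, u≡5; β=1, v≡13 (mod 19); (5|19)=+1, (13|19)=-1; sign (−1)^0·+1^1·-1^2 = +1.
(a,b)_53: α=0, u≡47; β=1, v≡47 (mod 53); (47|53)=+1, (47|53)=+1; sign (−1)^0·+1^1·+1^0 = +1.
Ram(7, 92193871) = {2, 7, 11, 41}; no ℚ_2-point on the conic.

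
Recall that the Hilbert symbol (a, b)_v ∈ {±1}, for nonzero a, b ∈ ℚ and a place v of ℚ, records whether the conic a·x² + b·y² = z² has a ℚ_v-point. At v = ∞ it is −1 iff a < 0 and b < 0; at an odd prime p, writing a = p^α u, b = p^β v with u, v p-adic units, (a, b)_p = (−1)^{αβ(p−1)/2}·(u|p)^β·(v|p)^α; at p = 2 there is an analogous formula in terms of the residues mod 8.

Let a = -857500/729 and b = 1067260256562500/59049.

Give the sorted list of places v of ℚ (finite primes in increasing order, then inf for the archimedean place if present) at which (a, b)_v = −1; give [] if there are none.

(a, b) ≡ (-7, 145145) mod (ℚ^×)²; places V = {2, 3, 5, 7, 11, 13, 29, ∞}.
(a,b)_5: α=4, u≡2; β=7, v≡1 (mod 5); (2|5)=-1, (1|5)=+1; sign (−1)^0·-1^7·+1^4 = -1.
(a,b)_13: α=0, u≡6; β=1, v≡6 (mod 13); (6|13)=-1, (6|13)=-1; sign (−1)^0·-1^1·-1^0 = -1.
(a,b)_3: α=-6, u≡2; β=-10, v≡2 (mod 3); (2|3)=-1, (2|3)=-1; sign (−1)^0·-1^-10·-1^-6 = +1.
(a,b)_∞: sgn(-7)=−, sgn(145145)=+, so +1.
(a,b)_7: α=3, u≡6; β=7, v≡1 (mod 7); (6|7)=-1, (1|7)=+1; sign (−1)^1·-1^7·+1^3 = +1.
(a,b)_2: α=2, β=2; u≡1, v≡1 (mod 8); ε(u)ε(v)=0·0, αω(v)=2·0, βω(u)=2·0; sum ≡ 0  ⇒  +1.
(a,b)_29: α=0, u≡22; β=1, v≡19 (mod 29); (22|29)=+1, (19|29)=-1; sign (−1)^0·+1^1·-1^0 = +1.
(a,b)_11: α=0, u≡9; β=1, v≡7 (mod 11); (9|11)=+1, (7|11)=-1; sign (−1)^0·+1^1·-1^0 = +1.
|Ram(-7, 145145)| = 2, even; anisotropic at {5, 13}.

[5, 13]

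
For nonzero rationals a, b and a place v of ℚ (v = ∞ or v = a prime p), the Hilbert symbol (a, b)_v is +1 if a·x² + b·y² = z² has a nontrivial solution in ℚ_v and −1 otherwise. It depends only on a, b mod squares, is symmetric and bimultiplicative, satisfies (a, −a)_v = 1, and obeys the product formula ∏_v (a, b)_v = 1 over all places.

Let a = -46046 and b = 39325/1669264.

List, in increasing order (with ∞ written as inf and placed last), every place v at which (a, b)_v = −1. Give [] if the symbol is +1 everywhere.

(a, b) ≡ (-46046, 13) mod (ℚ^×)²; places V = {2, 5, 7, 11, 13, 17, 19, 23, ∞}.
(a,b)_11: α=1, u≡5; β=2, v≡2 (mod 11); (5|11)=+1, (2|11)=-1; sign (−1)^0·+1^2·-1^1 = -1.
(a,b)_19: α=0, u≡10; β=-2, v≡2 (mod 19); (10|19)=-1, (2|19)=-1; sign (−1)^0·-1^-2·-1^0 = +1.
(a,b)_13: α=1, u≡7; β=1, v≡4 (mod 13); (7|13)=-1, (4|13)=+1; sign (−1)^0·-1^1·+1^1 = -1.
(a,b)_7: α=1, u≡2; β=0, v≡3 (mod 7); (2|7)=+1, (3|7)=-1; sign (−1)^0·+1^0·-1^1 = -1.
(a,b)_∞: sgn(-46046)=−, sgn(13)=+, so +1.
(a,b)_23: α=1, u≡22; β=0, v≡4 (mod 23); (22|23)=-1, (4|23)=+1; sign (−1)^0·-1^0·+1^1 = +1.
(a,b)_17: α=0, u≡7; β=-2, v≡16 (mod 17); (7|17)=-1, (16|17)=+1; sign (−1)^0·-1^-2·+1^0 = +1.
(a,b)_2: α=1, β=-4; u≡1, v≡5 (mod 8); ε(u)ε(v)=0·0, αω(v)=1·1, βω(u)=-4·0; sum ≡ 1  ⇒  -1.
(a,b)_5: α=0, u≡4; β=2, v≡2 (mod 5); (4|5)=+1, (2|5)=-1; sign (−1)^0·+1^2·-1^0 = +1.
(-46046, 13 / ℚ) ramifies at {2, 7, 11, 13}: a division algebra.

[2, 7, 11, 13]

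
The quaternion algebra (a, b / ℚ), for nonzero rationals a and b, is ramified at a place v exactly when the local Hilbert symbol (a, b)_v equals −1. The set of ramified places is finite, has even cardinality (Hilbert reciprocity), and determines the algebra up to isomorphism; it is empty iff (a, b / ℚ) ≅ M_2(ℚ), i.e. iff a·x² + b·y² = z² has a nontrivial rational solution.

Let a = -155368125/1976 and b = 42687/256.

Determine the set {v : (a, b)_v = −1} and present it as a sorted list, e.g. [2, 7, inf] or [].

Mod squares: a ≡ -168454, b ≡ 527. Check v ∈ {∞, 2, 3, 5, 11, 13, 17, 19, 31}.
v=19: a=19^-1·(≡9), b=19^0·(≡12) mod 19; (9|19)=+1, (12|19)=-1; (−1)^{-1·0·9}·(+1)^0·(-1)^-1 = -1.
v=31: a=31^1·(≡17), b=31^1·(≡21) mod 31; (17|31)=-1, (21|31)=-1; (−1)^{1·1·15}·(-1)^1·(-1)^1 = -1.
v=17: a=17^0·(≡15), b=17^1·(≡12) mod 17; (15|17)=+1, (12|17)=-1; (−1)^{0·1·8}·(+1)^1·(-1)^0 = +1.
v=5: a=5^4·(≡1), b=5^0·(≡2) mod 5; (1|5)=+1, (2|5)=-1; (−1)^{4·0·2}·(+1)^0·(-1)^4 = +1.
v=∞: -168454 < 0 and 527 > 0  ⇒  (a,b)_∞ = +1.
v=11: a=11^1·(≡3), b=11^0·(≡6) mod 11; (3|11)=+1, (6|11)=-1; (−1)^{1·0·5}·(+1)^0·(-1)^1 = -1.
v=3: a=3^6·(≡2), b=3^4·(≡2) mod 3; (2|3)=-1, (2|3)=-1; (−1)^{6·4·1}·(-1)^4·(-1)^6 = +1.
v=2: v_2(a)=-3, v_2(b)=-8; units ≡ 5, 7 (mod 8); ε·ε+αω+βω = 0·1+-3·0+-8·1 ≡ 0  ⇒  (a,b)_2 = +1.
v=13: a=13^-1·(≡4), b=13^0·(≡11) mod 13; (4|13)=+1, (11|13)=-1; (−1)^{-1·0·6}·(+1)^0·(-1)^-1 = -1.
|Ram(-168454, 527)| = 4, even; anisotropic at {11, 13, 19, 31}.

[11, 13, 19, 31]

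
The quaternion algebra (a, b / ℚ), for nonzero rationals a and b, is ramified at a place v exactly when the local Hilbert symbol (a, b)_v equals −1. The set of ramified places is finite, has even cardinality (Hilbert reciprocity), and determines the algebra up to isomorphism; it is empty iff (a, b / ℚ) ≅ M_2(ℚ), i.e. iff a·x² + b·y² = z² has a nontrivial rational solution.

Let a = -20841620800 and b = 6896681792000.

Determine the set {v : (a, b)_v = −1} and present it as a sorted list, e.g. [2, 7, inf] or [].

[2, 5]

(a, b) ≡ (-13, 770) mod (ℚ^×)²; places V = {2, 5, 7, 11, 13, ∞}.
(a,b)_11: α=2, u≡9; β=1, v≡9 (mod 11); (9|11)=+1, (9|11)=+1; sign (−1)^0·+1^1·+1^2 = +1.
(a,b)_7: α=2, u≡1; β=3, v≡3 (mod 7); (1|7)=+1, (3|7)=-1; sign (−1)^0·+1^3·-1^2 = +1.
(a,b)_13: α=3, u≡12; β=4, v≡3 (mod 13); (12|13)=+1, (3|13)=+1; sign (−1)^0·+1^4·+1^3 = +1.
(a,b)_5: α=2, u≡3; β=3, v≡1 (mod 5); (3|5)=-1, (1|5)=+1; sign (−1)^0·-1^3·+1^2 = -1.
(a,b)_2: α=6, β=9; u≡3, v≡1 (mod 8); ε(u)ε(v)=1·0, αω(v)=6·0, βω(u)=9·1; sum ≡ 1  ⇒  -1.
(a,b)_∞: sgn(-13)=−, sgn(770)=+, so +1.
Ram(-13, 770) = {2, 5}; no ℚ_2-point on the conic.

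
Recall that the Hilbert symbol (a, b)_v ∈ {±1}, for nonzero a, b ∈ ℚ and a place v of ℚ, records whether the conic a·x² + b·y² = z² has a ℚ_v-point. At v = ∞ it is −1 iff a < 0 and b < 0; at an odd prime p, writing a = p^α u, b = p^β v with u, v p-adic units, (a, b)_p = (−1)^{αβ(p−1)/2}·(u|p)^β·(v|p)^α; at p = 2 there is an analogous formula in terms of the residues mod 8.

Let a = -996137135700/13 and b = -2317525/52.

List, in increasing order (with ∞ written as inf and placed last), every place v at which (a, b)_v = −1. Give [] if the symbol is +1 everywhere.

(a, b) ≡ (-9144681, -1205113) mod (ℚ^×)²; places V = {2, 3, 5, 7, 13, 17, 19, 41, 43, ∞}.
(a,b)_3: α=1, u≡1; β=0, v≡2 (mod 3); (1|3)=+1, (2|3)=-1; sign (−1)^0·+1^0·-1^1 = -1.
(a,b)_19: α=1, u≡17; β=1, v≡18 (mod 19); (17|19)=+1, (18|19)=-1; sign (−1)^1·+1^1·-1^1 = +1.
(a,b)_17: α=2, u≡11; β=1, v≡15 (mod 17); (11|17)=-1, (15|17)=+1; sign (−1)^0·-1^1·+1^2 = -1.
(a,b)_7: α=3, u≡3; β=1, v≡6 (mod 7); (3|7)=-1, (6|7)=-1; sign (−1)^1·-1^1·-1^3 = -1.
(a,b)_13: α=-1, u≡8; β=-1, v≡6 (mod 13); (8|13)=-1, (6|13)=-1; sign (−1)^0·-1^-1·-1^-1 = +1.
(a,b)_∞: sgn(-9144681)=−, sgn(-1205113)=−, so -1.
(a,b)_41: α=1, u≡8; β=1, v≡5 (mod 41); (8|41)=+1, (5|41)=+1; sign (−1)^0·+1^1·+1^1 = +1.
(a,b)_43: α=1, u≡41; β=0, v≡29 (mod 43); (41|43)=+1, (29|43)=-1; sign (−1)^0·+1^0·-1^1 = -1.
(a,b)_2: α=2, β=-2; u≡7, v≡7 (mod 8); ε(u)ε(v)=1·1, αω(v)=2·0, βω(u)=-2·0; sum ≡ 1  ⇒  -1.
(a,b)_5: α=2, u≡4; β=2, v≡2 (mod 5); (4|5)=+1, (2|5)=-1; sign (−1)^0·+1^2·-1^2 = +1.
(-9144681, -1205113 / ℚ) ramifies at {2, 3, 7, 17, 43, ∞}: a division algebra.

[2, 3, 7, 17, 43, inf]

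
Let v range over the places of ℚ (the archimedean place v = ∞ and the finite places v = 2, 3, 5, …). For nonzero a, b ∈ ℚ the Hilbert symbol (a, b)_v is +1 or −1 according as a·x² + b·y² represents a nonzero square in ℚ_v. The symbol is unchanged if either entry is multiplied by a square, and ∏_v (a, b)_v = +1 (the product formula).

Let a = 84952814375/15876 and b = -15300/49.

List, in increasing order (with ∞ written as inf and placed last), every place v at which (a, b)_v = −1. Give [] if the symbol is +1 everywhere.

[2, 17]

(a, b) ≡ (23, -17) mod (ℚ^×)²; places V = {2, 3, 5, 7, 11, 13, 17, 23, ∞}.
(a,b)_5: α=4, u≡3; β=2, v≡2 (mod 5); (3|5)=-1, (2|5)=-1; sign (−1)^0·-1^2·-1^4 = +1.
(a,b)_2: α=-2, β=2; u≡7, v≡7 (mod 8); ε(u)ε(v)=1·1, αω(v)=-2·0, βω(u)=2·0; sum ≡ 1  ⇒  -1.
(a,b)_17: α=2, u≡10; β=1, v≡8 (mod 17); (10|17)=-1, (8|17)=+1; sign (−1)^0·-1^1·+1^2 = -1.
(a,b)_11: α=2, u≡3; β=0, v≡9 (mod 11); (3|11)=+1, (9|11)=+1; sign (−1)^0·+1^0·+1^2 = +1.
(a,b)_∞: sgn(23)=+, sgn(-17)=−, so +1.
(a,b)_13: α=2, u≡1; β=0, v≡4 (mod 13); (1|13)=+1, (4|13)=+1; sign (−1)^0·+1^0·+1^2 = +1.
(a,b)_7: α=-2, u≡1; β=-2, v≡2 (mod 7); (1|7)=+1, (2|7)=+1; sign (−1)^0·+1^-2·+1^-2 = +1.
(a,b)_23: α=1, u≡2; β=0, v≡6 (mod 23); (2|23)=+1, (6|23)=+1; sign (−1)^0·+1^0·+1^1 = +1.
(a,b)_3: α=-4, u≡2; β=2, v≡1 (mod 3); (2|3)=-1, (1|3)=+1; sign (−1)^0·-1^2·+1^-4 = +1.
Ram(23, -17) = {2, 17}; no ℚ_2-point on the conic.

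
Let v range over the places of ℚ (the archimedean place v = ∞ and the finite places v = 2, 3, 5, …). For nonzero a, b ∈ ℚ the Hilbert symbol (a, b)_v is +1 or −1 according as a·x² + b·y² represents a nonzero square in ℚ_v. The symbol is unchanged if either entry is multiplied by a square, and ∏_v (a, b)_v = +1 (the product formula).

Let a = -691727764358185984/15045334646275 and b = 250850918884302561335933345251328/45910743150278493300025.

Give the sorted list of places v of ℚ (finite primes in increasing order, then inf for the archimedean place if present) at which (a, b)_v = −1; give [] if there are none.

(a, b) ≡ (-19, 16523) mod (ℚ^×)²; places V = {2, 5, 7, 11, 13, 17, 19, 23, 29, 31, 37, 41, ∞}.
(a,b)_37: α=0, u≡31; β=2, v≡21 (mod 37); (31|37)=-1, (21|37)=+1; sign (−1)^0·-1^2·+1^0 = +1.
(a,b)_23: α=0, u≡9; β=-2, v≡6 (mod 23); (9|23)=+1, (6|23)=+1; sign (−1)^0·+1^-2·+1^0 = +1.
(a,b)_5: α=-2, u≡1; β=-2, v≡3 (mod 5); (1|5)=+1, (3|5)=-1; sign (−1)^0·+1^-2·-1^-2 = +1.
(a,b)_∞: sgn(-19)=−, sgn(16523)=+, so +1.
(a,b)_7: α=0, u≡4; β=2, v≡6 (mod 7); (4|7)=+1, (6|7)=-1; sign (−1)^0·+1^2·-1^0 = +1.
(a,b)_19: α=-5, u≡8; β=-8, v≡8 (mod 19); (8|19)=-1, (8|19)=-1; sign (−1)^0·-1^-8·-1^-5 = -1.
(a,b)_29: α=-2, u≡11; β=-4, v≡6 (mod 29); (11|29)=-1, (6|29)=+1; sign (−1)^0·-1^-4·+1^-2 = +1.
(a,b)_17: α=-2, u≡2; β=-2, v≡9 (mod 17); (2|17)=+1, (9|17)=+1; sign (−1)^0·+1^-2·+1^-2 = +1.
(a,b)_11: α=4, u≡4; β=6, v≡3 (mod 11); (4|11)=+1, (3|11)=+1; sign (−1)^0·+1^6·+1^4 = +1.
(a,b)_41: α=2, u≡30; β=3, v≡30 (mod 41); (30|41)=-1, (30|41)=-1; sign (−1)^0·-1^3·-1^2 = -1.
(a,b)_13: α=4, u≡5; β=7, v≡1 (mod 13); (5|13)=-1, (1|13)=+1; sign (−1)^0·-1^7·+1^4 = -1.
(a,b)_2: α=10, β=14; u≡5, v≡3 (mod 8); ε(u)ε(v)=0·1, αω(v)=10·1, βω(u)=14·1; sum ≡ 0  ⇒  +1.
(a,b)_31: α=2, u≡23; β=3, v≡24 (mod 31); (23|31)=-1, (24|31)=-1; sign (−1)^0·-1^3·-1^2 = -1.
|Ram(-19, 16523)| = 4, even; anisotropic at {13, 19, 31, 41}.

[13, 19, 31, 41]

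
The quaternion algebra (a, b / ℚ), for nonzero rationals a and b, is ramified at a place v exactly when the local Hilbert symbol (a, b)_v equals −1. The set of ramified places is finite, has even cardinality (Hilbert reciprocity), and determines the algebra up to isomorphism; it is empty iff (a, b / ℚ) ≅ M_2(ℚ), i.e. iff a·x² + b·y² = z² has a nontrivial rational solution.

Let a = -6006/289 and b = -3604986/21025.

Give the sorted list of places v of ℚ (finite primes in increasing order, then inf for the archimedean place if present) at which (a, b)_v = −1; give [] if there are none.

[3, 7, 13, inf]

(a, b) ≡ (-6006, -154) mod (ℚ^×)²; places V = {2, 3, 5, 7, 11, 13, 17, 29, ∞}.
(a,b)_2: α=1, β=1; u≡5, v≡3 (mod 8); ε(u)ε(v)=0·1, αω(v)=1·1, βω(u)=1·1; sum ≡ 0  ⇒  +1.
(a,b)_29: α=0, u≡3; β=-2, v≡28 (mod 29); (3|29)=-1, (28|29)=+1; sign (−1)^0·-1^-2·+1^0 = +1.
(a,b)_3: α=1, u≡2; β=4, v≡2 (mod 3); (2|3)=-1, (2|3)=-1; sign (−1)^0·-1^4·-1^1 = -1.
(a,b)_∞: sgn(-6006)=−, sgn(-154)=−, so -1.
(a,b)_17: α=-2, u≡12; β=2, v≡16 (mod 17); (12|17)=-1, (16|17)=+1; sign (−1)^0·-1^2·+1^-2 = +1.
(a,b)_7: α=1, u≡5; β=1, v≡5 (mod 7); (5|7)=-1, (5|7)=-1; sign (−1)^1·-1^1·-1^1 = -1.
(a,b)_5: α=0, u≡1; β=-2, v≡4 (mod 5); (1|5)=+1, (4|5)=+1; sign (−1)^0·+1^-2·+1^0 = +1.
(a,b)_11: α=1, u≡5; β=1, v≡2 (mod 11); (5|11)=+1, (2|11)=-1; sign (−1)^1·+1^1·-1^1 = +1.
(a,b)_13: α=1, u≡2; β=0, v≡11 (mod 13); (2|13)=-1, (11|13)=-1; sign (−1)^0·-1^0·-1^1 = -1.
(-6006, -154 / ℚ) ramifies at {3, 7, 13, ∞}: a division algebra.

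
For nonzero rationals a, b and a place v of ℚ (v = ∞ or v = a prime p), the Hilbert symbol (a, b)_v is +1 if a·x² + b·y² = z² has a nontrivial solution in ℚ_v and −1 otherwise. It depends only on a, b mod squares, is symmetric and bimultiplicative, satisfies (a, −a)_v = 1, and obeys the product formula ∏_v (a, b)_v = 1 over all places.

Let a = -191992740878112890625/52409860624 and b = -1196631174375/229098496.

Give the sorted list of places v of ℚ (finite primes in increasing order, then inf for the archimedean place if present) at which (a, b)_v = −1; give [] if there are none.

Mod squares: a ≡ -1729, b ≡ -53599. Check v ∈ {∞, 2, 3, 5, 7, 11, 13, 19, 31, 43}.
v=19: a=19^1·(≡4), b=19^1·(≡12) mod 19; (4|19)=+1, (12|19)=-1; (−1)^{1·1·9}·(+1)^1·(-1)^1 = +1.
v=43: a=43^-2·(≡27), b=43^-2·(≡18) mod 43; (27|43)=-1, (18|43)=-1; (−1)^{-2·-2·21}·(-1)^-2·(-1)^-2 = +1.
v=∞: -1729 < 0 and -53599 < 0  ⇒  (a,b)_∞ = -1.
v=5: a=5^8·(≡4), b=5^4·(≡1) mod 5; (4|5)=+1, (1|5)=+1; (−1)^{8·4·2}·(+1)^4·(+1)^8 = +1.
v=31: a=31^2·(≡18), b=31^1·(≡18) mod 31; (18|31)=+1, (18|31)=+1; (−1)^{2·1·15}·(+1)^1·(+1)^2 = +1.
v=11: a=11^-6·(≡5), b=11^-2·(≡1) mod 11; (5|11)=+1, (1|11)=+1; (−1)^{-6·-2·5}·(+1)^-2·(+1)^-6 = +1.
v=13: a=13^3·(≡10), b=13^1·(≡2) mod 13; (10|13)=+1, (2|13)=-1; (−1)^{3·1·6}·(+1)^1·(-1)^3 = -1.
v=2: v_2(a)=-4, v_2(b)=-10; units ≡ 7, 1 (mod 8); ε·ε+αω+βω = 1·0+-4·0+-10·0 ≡ 0  ⇒  (a,b)_2 = +1.
v=7: a=7^5·(≡6), b=7^3·(≡4) mod 7; (6|7)=-1, (4|7)=+1; (−1)^{5·3·3}·(-1)^3·(+1)^5 = +1.
v=3: a=3^6·(≡2), b=3^6·(≡2) mod 3; (2|3)=-1, (2|3)=-1; (−1)^{6·6·1}·(-1)^6·(-1)^6 = +1.
(-1729, -53599 / ℚ) ramifies at {13, ∞}: a division algebra.

[13, inf]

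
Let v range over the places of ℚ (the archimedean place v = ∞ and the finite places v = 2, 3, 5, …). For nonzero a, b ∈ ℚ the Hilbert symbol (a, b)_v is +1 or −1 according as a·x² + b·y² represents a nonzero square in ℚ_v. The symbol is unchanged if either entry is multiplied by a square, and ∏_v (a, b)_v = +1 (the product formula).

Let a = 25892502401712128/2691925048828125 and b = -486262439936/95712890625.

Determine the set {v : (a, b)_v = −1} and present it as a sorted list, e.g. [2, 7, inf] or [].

[]

Mod squares: a ≡ 910, b ≡ -14. Check v ∈ {∞, 2, 3, 5, 7, 11, 13}.
v=2: v_2(a)=35, v_2(b)=23; units ≡ 7, 1 (mod 8); ε·ε+αω+βω = 1·0+35·0+23·0 ≡ 0  ⇒  (a,b)_2 = +1.
v=∞: 910 > 0 and -14 < 0  ⇒  (a,b)_∞ = +1.
v=7: a=7^3·(≡2), b=7^3·(≡5) mod 7; (2|7)=+1, (5|7)=-1; (−1)^{3·3·3}·(+1)^3·(-1)^3 = +1.
v=13: a=13^3·(≡8), b=13^2·(≡4) mod 13; (8|13)=-1, (4|13)=+1; (−1)^{3·2·6}·(-1)^2·(+1)^3 = +1.
v=11: a=11^-2·(≡2), b=11^-2·(≡6) mod 11; (2|11)=-1, (6|11)=-1; (−1)^{-2·-2·5}·(-1)^-2·(-1)^-2 = +1.
v=5: a=5^-15·(≡2), b=5^-10·(≡4) mod 5; (2|5)=-1, (4|5)=+1; (−1)^{-15·-10·2}·(-1)^-10·(+1)^-15 = +1.
v=3: a=3^-6·(≡1), b=3^-4·(≡1) mod 3; (1|3)=+1, (1|3)=+1; (−1)^{-6·-4·1}·(+1)^-4·(+1)^-6 = +1.
Every local symbol is +1, so the conic 910·x² + -14·y² = z² has ℚ_v-points for all v and hence a ℚ-point; (a, b / ℚ) ≅ M_2(ℚ).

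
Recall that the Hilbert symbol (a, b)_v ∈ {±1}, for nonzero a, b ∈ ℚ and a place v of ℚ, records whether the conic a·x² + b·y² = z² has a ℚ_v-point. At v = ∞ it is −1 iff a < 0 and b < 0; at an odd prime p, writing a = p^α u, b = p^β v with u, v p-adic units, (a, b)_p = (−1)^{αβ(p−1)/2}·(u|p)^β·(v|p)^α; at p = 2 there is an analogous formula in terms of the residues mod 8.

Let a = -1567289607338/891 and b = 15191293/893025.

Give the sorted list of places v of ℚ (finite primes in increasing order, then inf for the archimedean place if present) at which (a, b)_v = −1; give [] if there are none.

[2, 7, 11, 13]

(a, b) ≡ (-782782, 13) mod (ℚ^×)²; places V = {2, 3, 5, 7, 11, 13, 17, 19, 23, 47, ∞}.
(a,b)_3: α=-4, u≡2; β=-6, v≡1 (mod 3); (2|3)=-1, (1|3)=+1; sign (−1)^0·-1^-6·+1^-4 = +1.
(a,b)_23: α=1, u≡2; β=2, v≡9 (mod 23); (2|23)=+1, (9|23)=+1; sign (−1)^0·+1^2·+1^1 = +1.
(a,b)_19: α=4, u≡12; β=0, v≡15 (mod 19); (12|19)=-1, (15|19)=-1; sign (−1)^0·-1^0·-1^4 = +1.
(a,b)_2: α=1, β=0; u≡1, v≡5 (mod 8); ε(u)ε(v)=0·0, αω(v)=1·1, βω(u)=0·0; sum ≡ 1  ⇒  -1.
(a,b)_7: α=1, u≡5; β=-2, v≡3 (mod 7); (5|7)=-1, (3|7)=-1; sign (−1)^0·-1^-2·-1^1 = -1.
(a,b)_∞: sgn(-782782)=−, sgn(13)=+, so +1.
(a,b)_17: α=1, u≡14; β=0, v≡13 (mod 17); (14|17)=-1, (13|17)=+1; sign (−1)^0·-1^0·+1^1 = +1.
(a,b)_13: α=3, u≡8; β=1, v≡10 (mod 13); (8|13)=-1, (10|13)=+1; sign (−1)^0·-1^1·+1^3 = -1.
(a,b)_11: α=-1, u≡10; β=0, v≡7 (mod 11); (10|11)=-1, (7|11)=-1; sign (−1)^0·-1^0·-1^-1 = -1.
(a,b)_47: α=0, u≡4; β=2, v≡10 (mod 47); (4|47)=+1, (10|47)=-1; sign (−1)^0·+1^2·-1^0 = +1.
(a,b)_5: α=0, u≡2; β=-2, v≡3 (mod 5); (2|5)=-1, (3|5)=-1; sign (−1)^0·-1^-2·-1^0 = +1.
|Ram(-782782, 13)| = 4, even; anisotropic at {2, 7, 11, 13}.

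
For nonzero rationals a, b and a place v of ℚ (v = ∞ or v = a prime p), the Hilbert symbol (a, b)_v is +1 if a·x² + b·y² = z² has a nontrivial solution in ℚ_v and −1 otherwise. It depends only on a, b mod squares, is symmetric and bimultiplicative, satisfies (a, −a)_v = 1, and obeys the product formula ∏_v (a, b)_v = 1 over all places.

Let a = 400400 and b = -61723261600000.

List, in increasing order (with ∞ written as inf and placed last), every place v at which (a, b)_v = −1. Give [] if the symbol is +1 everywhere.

[11, 13]

(a, b) ≡ (1001, -385) mod (ℚ^×)²; places V = {2, 5, 7, 11, 13, ∞}.
(a,b)_13: α=1, u≡3; β=2, v≡6 (mod 13); (3|13)=+1, (6|13)=-1; sign (−1)^0·+1^2·-1^1 = -1.
(a,b)_∞: sgn(1001)=+, sgn(-385)=−, so +1.
(a,b)_11: α=1, u≡1; β=3, v≡9 (mod 11); (1|11)=+1, (9|11)=+1; sign (−1)^1·+1^3·+1^1 = -1.
(a,b)_5: α=2, u≡1; β=5, v≡3 (mod 5); (1|5)=+1, (3|5)=-1; sign (−1)^0·+1^5·-1^2 = +1.
(a,b)_7: α=1, u≡3; β=3, v≡2 (mod 7); (3|7)=-1, (2|7)=+1; sign (−1)^1·-1^3·+1^1 = +1.
(a,b)_2: α=4, β=8; u≡1, v≡7 (mod 8); ε(u)ε(v)=0·1, αω(v)=4·0, βω(u)=8·0; sum ≡ 0  ⇒  +1.
Ram(1001, -385) = {11, 13}; no ℚ_11-point on the conic.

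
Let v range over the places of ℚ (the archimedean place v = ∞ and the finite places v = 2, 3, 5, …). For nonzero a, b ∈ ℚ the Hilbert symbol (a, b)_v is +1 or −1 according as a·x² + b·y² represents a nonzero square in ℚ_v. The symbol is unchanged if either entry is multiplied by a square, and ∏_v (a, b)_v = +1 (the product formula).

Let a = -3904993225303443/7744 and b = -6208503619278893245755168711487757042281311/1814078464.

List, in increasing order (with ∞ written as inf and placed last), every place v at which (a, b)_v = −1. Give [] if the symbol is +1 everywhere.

(a, b) ≡ (-293683, -551) mod (ℚ^×)²; places V = {2, 3, 7, 11, 13, 17, 19, 29, 41, ∞}.
(a,b)_∞: sgn(-293683)=−, sgn(-551)=−, so -1.
(a,b)_29: α=1, u≡25; β=3, v≡11 (mod 29); (25|29)=+1, (11|29)=-1; sign (−1)^0·+1^3·-1^1 = -1.
(a,b)_11: α=-2, u≡10; β=-6, v≡6 (mod 11); (10|11)=-1, (6|11)=-1; sign (−1)^0·-1^-6·-1^-2 = +1.
(a,b)_2: α=-6, β=-10; u≡5, v≡1 (mod 8); ε(u)ε(v)=0·0, αω(v)=-6·0, βω(u)=-10·1; sum ≡ 0  ⇒  +1.
(a,b)_41: α=1, u≡11; β=4, v≡39 (mod 41); (11|41)=-1, (39|41)=+1; sign (−1)^0·-1^4·+1^1 = +1.
(a,b)_7: α=2, u≡4; β=4, v≡4 (mod 7); (4|7)=+1, (4|7)=+1; sign (−1)^0·+1^4·+1^2 = +1.
(a,b)_3: α=2, u≡2; β=6, v≡1 (mod 3); (2|3)=-1, (1|3)=+1; sign (−1)^0·-1^6·+1^2 = +1.
(a,b)_13: α=1, u≡9; β=4, v≡5 (mod 13); (9|13)=+1, (5|13)=-1; sign (−1)^0·+1^4·-1^1 = -1.
(a,b)_19: α=3, u≡4; β=7, v≡1 (mod 19); (4|19)=+1, (1|19)=+1; sign (−1)^1·+1^7·+1^3 = -1.
(a,b)_17: α=4, u≡13; β=10, v≡14 (mod 17); (13|17)=+1, (14|17)=-1; sign (−1)^0·+1^10·-1^4 = +1.
|Ram(-293683, -551)| = 4, even; anisotropic at {13, 19, 29, ∞}.

[13, 19, 29, inf]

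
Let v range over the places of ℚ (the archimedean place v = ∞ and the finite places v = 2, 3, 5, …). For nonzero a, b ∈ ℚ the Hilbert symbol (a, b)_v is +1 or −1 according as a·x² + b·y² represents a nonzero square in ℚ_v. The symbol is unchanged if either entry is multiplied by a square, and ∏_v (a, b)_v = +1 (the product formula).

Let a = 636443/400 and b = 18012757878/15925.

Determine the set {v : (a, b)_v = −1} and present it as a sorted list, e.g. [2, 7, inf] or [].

[13, 37]

Mod squares: a ≡ 1763, b ≡ 49184174. Check v ∈ {∞, 2, 3, 5, 7, 13, 19, 23, 29, 37, 41, 43}.
v=2: v_2(a)=-4, v_2(b)=1; units ≡ 3, 7 (mod 8); ε·ε+αω+βω = 1·1+-4·0+1·1 ≡ 0  ⇒  (a,b)_2 = +1.
v=3: a=3^0·(≡2), b=3^2·(≡2) mod 3; (2|3)=-1, (2|3)=-1; (−1)^{0·2·1}·(-1)^2·(-1)^0 = +1.
v=13: a=13^0·(≡8), b=13^-1·(≡8) mod 13; (8|13)=-1, (8|13)=-1; (−1)^{0·-1·6}·(-1)^-1·(-1)^0 = -1.
v=41: a=41^1·(≡18), b=41^1·(≡1) mod 41; (18|41)=+1, (1|41)=+1; (−1)^{1·1·20}·(+1)^1·(+1)^1 = +1.
v=43: a=43^1·(≡4), b=43^1·(≡28) mod 43; (4|43)=+1, (28|43)=-1; (−1)^{1·1·21}·(+1)^1·(-1)^1 = +1.
v=23: a=23^0·(≡19), b=23^2·(≡13) mod 23; (19|23)=-1, (13|23)=+1; (−1)^{0·2·11}·(-1)^2·(+1)^0 = +1.
v=5: a=5^-2·(≡3), b=5^-2·(≡4) mod 5; (3|5)=-1, (4|5)=+1; (−1)^{-2·-2·2}·(-1)^-2·(+1)^-2 = +1.
v=19: a=19^2·(≡15), b=19^0·(≡2) mod 19; (15|19)=-1, (2|19)=-1; (−1)^{2·0·9}·(-1)^0·(-1)^2 = +1.
v=37: a=37^0·(≡15), b=37^1·(≡26) mod 37; (15|37)=-1, (26|37)=+1; (−1)^{0·1·18}·(-1)^1·(+1)^0 = -1.
v=7: a=7^0·(≡3), b=7^-2·(≡1) mod 7; (3|7)=-1, (1|7)=+1; (−1)^{0·-2·3}·(-1)^-2·(+1)^0 = +1.
v=∞: 1763 > 0 and 49184174 > 0  ⇒  (a,b)_∞ = +1.
v=29: a=29^0·(≡13), b=29^1·(≡25) mod 29; (13|29)=+1, (25|29)=+1; (−1)^{0·1·14}·(+1)^1·(+1)^0 = +1.
|Ram(1763, 49184174)| = 2, even; anisotropic at {13, 37}.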